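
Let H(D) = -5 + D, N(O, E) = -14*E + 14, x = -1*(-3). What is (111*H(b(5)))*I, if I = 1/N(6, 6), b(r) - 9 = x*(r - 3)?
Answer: -111/7 ≈ -15.857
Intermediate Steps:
x = 3
b(r) = 3*r (b(r) = 9 + 3*(r - 3) = 9 + 3*(-3 + r) = 9 + (-9 + 3*r) = 3*r)
N(O, E) = 14 - 14*E
I = -1/70 (I = 1/(14 - 14*6) = 1/(14 - 84) = 1/(-70) = -1/70 ≈ -0.014286)
(111*H(b(5)))*I = (111*(-5 + 3*5))*(-1/70) = (111*(-5 + 15))*(-1/70) = (111*10)*(-1/70) = 1110*(-1/70) = -111/7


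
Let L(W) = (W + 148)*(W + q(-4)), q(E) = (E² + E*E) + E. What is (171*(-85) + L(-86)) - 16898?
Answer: -35029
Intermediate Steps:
q(E) = E + 2*E² (q(E) = (E² + E²) + E = 2*E² + E = E + 2*E²)
L(W) = (28 + W)*(148 + W) (L(W) = (W + 148)*(W - 4*(1 + 2*(-4))) = (148 + W)*(W - 4*(1 - 8)) = (148 + W)*(W - 4*(-7)) = (148 + W)*(W + 28) = (148 + W)*(28 + W) = (28 + W)*(148 + W))
(171*(-85) + L(-86)) - 16898 = (171*(-85) + (4144 + (-86)² + 176*(-86))) - 16898 = (-14535 + (4144 + 7396 - 15136)) - 16898 = (-14535 - 3596) - 16898 = -18131 - 16898 = -35029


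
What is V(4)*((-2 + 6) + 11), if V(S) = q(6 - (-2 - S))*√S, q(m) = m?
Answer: 360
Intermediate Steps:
V(S) = √S*(8 + S) (V(S) = (6 - (-2 - S))*√S = (6 + (2 + S))*√S = (8 + S)*√S = √S*(8 + S))
V(4)*((-2 + 6) + 11) = (√4*(8 + 4))*((-2 + 6) + 11) = (2*12)*(4 + 11) = 24*15 = 360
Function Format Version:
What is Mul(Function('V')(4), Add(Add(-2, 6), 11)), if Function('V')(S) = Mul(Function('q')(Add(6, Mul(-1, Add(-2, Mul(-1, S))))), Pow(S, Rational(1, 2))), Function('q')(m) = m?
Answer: 360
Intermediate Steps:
Function('V')(S) = Mul(Pow(S, Rational(1, 2)), Add(8, S)) (Function('V')(S) = Mul(Add(6, Mul(-1, Add(-2, Mul(-1, S)))), Pow(S, Rational(1, 2))) = Mul(Add(6, Add(2, S)), Pow(S, Rational(1, 2))) = Mul(Add(8, S), Pow(S, Rational(1, 2))) = Mul(Pow(S, Rational(1, 2)), Add(8, S)))
Mul(Function('V')(4), Add(Add(-2, 6), 11)) = Mul(Mul(Pow(4, Rational(1, 2)), Add(8, 4)), Add(Add(-2, 6), 11)) = Mul(Mul(2, 12), Add(4, 11)) = Mul(24, 15) = 360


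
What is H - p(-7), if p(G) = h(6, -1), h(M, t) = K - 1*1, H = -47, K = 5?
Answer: -51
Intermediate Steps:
h(M, t) = 4 (h(M, t) = 5 - 1*1 = 5 - 1 = 4)
p(G) = 4
H - p(-7) = -47 - 1*4 = -47 - 4 = -51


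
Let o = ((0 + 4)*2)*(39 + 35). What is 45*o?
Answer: 26640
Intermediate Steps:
o = 592 (o = (4*2)*74 = 8*74 = 592)
45*o = 45*592 = 26640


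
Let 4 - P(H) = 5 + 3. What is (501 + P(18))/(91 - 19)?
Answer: 497/72 ≈ 6.9028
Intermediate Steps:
P(H) = -4 (P(H) = 4 - (5 + 3) = 4 - 1*8 = 4 - 8 = -4)
(501 + P(18))/(91 - 19) = (501 - 4)/(91 - 19) = 497/72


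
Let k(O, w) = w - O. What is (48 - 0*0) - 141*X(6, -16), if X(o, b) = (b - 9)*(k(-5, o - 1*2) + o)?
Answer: 52923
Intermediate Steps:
X(o, b) = (-9 + b)*(3 + 2*o) (X(o, b) = (b - 9)*(((o - 1*2) - 1*(-5)) + o) = (-9 + b)*(((o - 2) + 5) + o) = (-9 + b)*(((-2 + o) + 5) + o) = (-9 + b)*((3 + o) + o) = (-9 + b)*(3 + 2*o))
(48 - 0*0) - 141*X(6, -16) = (48 - 0*0) - 141*(-27 - 18*6 - 16*6 - 16*(3 + 6)) = (48 - 1*0) - 141*(-27 - 108 - 96 - 16*9) = (48 + 0) - 141*(-27 - 108 - 96 - 144) = 48 - 141*(-375) = 48 + 52875 = 52923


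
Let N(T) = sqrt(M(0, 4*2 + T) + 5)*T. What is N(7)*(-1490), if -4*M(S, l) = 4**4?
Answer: -10430*I*sqrt(59) ≈ -80114.0*I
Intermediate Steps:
M(S, l) = -64 (M(S, l) = -1/4*4**4 = -1/4*256 = -64)
N(T) = I*T*sqrt(59) (N(T) = sqrt(-64 + 5)*T = sqrt(-59)*T = (I*sqrt(59))*T = I*T*sqrt(59))
N(7)*(-1490) = (I*7*sqrt(59))*(-1490) = (7*I*sqrt(59))*(-1490) = -10430*I*sqrt(59)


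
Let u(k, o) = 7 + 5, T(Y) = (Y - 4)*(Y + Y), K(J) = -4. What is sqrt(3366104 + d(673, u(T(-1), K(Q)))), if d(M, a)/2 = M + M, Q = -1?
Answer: 2*sqrt(842199) ≈ 1835.4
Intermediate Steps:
T(Y) = 2*Y*(-4 + Y) (T(Y) = (-4 + Y)*(2*Y) = 2*Y*(-4 + Y))
u(k, o) = 12
d(M, a) = 4*M (d(M, a) = 2*(M + M) = 2*(2*M) = 4*M)
sqrt(3366104 + d(673, u(T(-1), K(Q)))) = sqrt(3366104 + 4*673) = sqrt(3366104 + 2692) = sqrt(3368796) = 2*sqrt(842199)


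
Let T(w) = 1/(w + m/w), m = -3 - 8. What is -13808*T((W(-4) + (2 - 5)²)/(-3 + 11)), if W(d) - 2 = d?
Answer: 773248/655 ≈ 1180.5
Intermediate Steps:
m = -11
W(d) = 2 + d
T(w) = 1/(w - 11/w)
-13808*T((W(-4) + (2 - 5)²)/(-3 + 11)) = -13808*((2 - 4) + (2 - 5)²)/(-3 + 11)/(-11 + (((2 - 4) + (2 - 5)²)/(-3 + 11))²) = -13808*(-2 + (-3)²)/8/(-11 + ((-2 + (-3)²)/8)²) = -13808*(-2 + 9)*(⅛)/(-11 + ((-2 + 9)*(⅛))²) = -13808*7*(⅛)/(-11 + (7*(⅛))²) = -12082/(-11 + (7/8)²) = -12082/(-11 + 49/64) = -12082/(-655/64) = -12082*(-64)/655 = -13808*(-56/655) = 773248/655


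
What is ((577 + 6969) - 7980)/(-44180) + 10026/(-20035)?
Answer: -43425349/88514630 ≈ -0.49060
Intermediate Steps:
((577 + 6969) - 7980)/(-44180) + 10026/(-20035) = (7546 - 7980)*(-1/44180) + 10026*(-1/20035) = -434*(-1/44180) - 10026/20035 = 217/22090 - 10026/20035 = -43425349/88514630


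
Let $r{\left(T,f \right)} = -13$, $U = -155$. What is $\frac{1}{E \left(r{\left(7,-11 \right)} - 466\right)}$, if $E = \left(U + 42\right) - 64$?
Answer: $\frac{1}{84783} \approx 1.1795 \cdot 10^{-5}$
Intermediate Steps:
$E = -177$ ($E = \left(-155 + 42\right) - 64 = -113 - 64 = -177$)
$\frac{1}{E \left(r{\left(7,-11 \right)} - 466\right)} = \frac{1}{\left(-177\right) \left(-13 - 466\right)} = \frac{1}{\left(-177\right) \left(-479\right)} = \frac{1}{84783}$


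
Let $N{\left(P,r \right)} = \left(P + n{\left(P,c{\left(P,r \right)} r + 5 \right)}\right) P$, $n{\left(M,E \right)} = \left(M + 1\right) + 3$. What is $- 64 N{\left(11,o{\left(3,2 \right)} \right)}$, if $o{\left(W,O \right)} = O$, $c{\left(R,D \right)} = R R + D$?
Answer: $-18304$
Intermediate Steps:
$c{\left(R,D \right)} = D + R^{2}$ ($c{\left(R,D \right)} = R^{2} + D = D + R^{2}$)
$n{\left(M,E \right)} = 4 + M$ ($n{\left(M,E \right)} = \left(1 + M\right) + 3 = 4 + M$)
$N{\left(P,r \right)} = P \left(4 + 2 P\right)$ ($N{\left(P,r \right)} = \left(P + \left(4 + P\right)\right) P = \left(4 + 2 P\right) P = P \left(4 + 2 P\right)$)
$- 64 N{\left(11,o{\left(3,2 \right)} \right)} = - 64 \cdot 2 \cdot 11 \left(2 + 11\right) = - 64 \cdot 2 \cdot 11 \cdot 13 = \left(-64\right) 286 = -18304$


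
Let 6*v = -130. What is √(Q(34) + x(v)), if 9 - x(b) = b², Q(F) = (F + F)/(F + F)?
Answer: I*√4135/3 ≈ 21.435*I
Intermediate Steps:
Q(F) = 1 (Q(F) = (2*F)/((2*F)) = (2*F)*(1/(2*F)) = 1)
v = -65/3 (v = (⅙)*(-130) = -65/3 ≈ -21.667)
x(b) = 9 - b²
√(Q(34) + x(v)) = √(1 + (9 - (-65/3)²)) = √(1 + (9 - 1*4225/9)) = √(1 + (9 - 4225/9)) = √(1 - 4144/9) = √(-4135/9) = I*√4135/3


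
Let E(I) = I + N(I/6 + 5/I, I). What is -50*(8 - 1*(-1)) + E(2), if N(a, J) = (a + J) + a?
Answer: -1321/3 ≈ -440.33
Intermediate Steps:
N(a, J) = J + 2*a (N(a, J) = (J + a) + a = J + 2*a)
E(I) = 10/I + 7*I/3 (E(I) = I + (I + 2*(I/6 + 5/I)) = I + (I + 2*(5/I + I/6)) = I + (I + (10/I + I/3)) = I + (10/I + 4*I/3) = 10/I + 7*I/3)
-50*(8 - 1*(-1)) + E(2) = -50*(8 - 1*(-1)) + (10/2 + (7/3)*2) = -50*(8 + 1) + (10*(½) + 14/3) = -50*9 + (5 + 14/3) = -450 + 29/3 = -1321/3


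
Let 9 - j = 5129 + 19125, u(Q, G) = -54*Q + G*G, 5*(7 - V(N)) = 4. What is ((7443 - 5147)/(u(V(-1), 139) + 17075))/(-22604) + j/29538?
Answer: -65353276385/79620476526 ≈ -0.82081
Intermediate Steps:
V(N) = 31/5 (V(N) = 7 - ⅕*4 = 7 - ⅘ = 31/5)
u(Q, G) = G² - 54*Q (u(Q, G) = -54*Q + G² = G² - 54*Q)
j = -24245 (j = 9 - (5129 + 19125) = 9 - 1*24254 = 9 - 24254 = -24245)
((7443 - 5147)/(u(V(-1), 139) + 17075))/(-22604) + j/29538 = ((7443 - 5147)/((139² - 54*31/5) + 17075))/(-22604) - 24245/29538 = (2296/((19321 - 1674/5) + 17075))*(-1/22604) - 24245*1/29538 = (2296/(94931/5 + 17075))*(-1/22604) - 24245/29538 = (2296/(180306/5))*(-1/22604) - 24245/29538 = (2296*(5/180306))*(-1/22604) - 24245/29538 = (820/12879)*(-1/22604) - 24245/29538 = -205/72779229 - 24245/29538 = -65353276385/79620476526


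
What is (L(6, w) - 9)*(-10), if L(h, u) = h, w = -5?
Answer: 30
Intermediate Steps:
(L(6, w) - 9)*(-10) = (6 - 9)*(-10) = -3*(-10) = 30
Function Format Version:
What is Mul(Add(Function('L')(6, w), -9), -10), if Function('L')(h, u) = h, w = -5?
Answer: 30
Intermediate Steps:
Mul(Add(Function('L')(6, w), -9), -10) = Mul(Add(6, -9), -10) = Mul(-3, -10) = 30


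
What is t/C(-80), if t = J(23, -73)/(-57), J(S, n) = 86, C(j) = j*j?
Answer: -43/182400 ≈ -0.00023575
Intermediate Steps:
C(j) = j²
t = -86/57 (t = 86/(-57) = 86*(-1/57) = -86/57 ≈ -1.5088)
t/C(-80) = -86/(57*((-80)²)) = -86/57/6400 = -86/57*1/6400 = -43/182400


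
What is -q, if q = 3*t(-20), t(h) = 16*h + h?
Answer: 1020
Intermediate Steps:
t(h) = 17*h
q = -1020 (q = 3*(17*(-20)) = 3*(-340) = -1020)
-q = -1*(-1020) = 1020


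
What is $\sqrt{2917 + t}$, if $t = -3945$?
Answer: $2 i \sqrt{257} \approx 32.062 i$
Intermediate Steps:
$\sqrt{2917 + t} = \sqrt{2917 - 3945} = \sqrt{-1028} = 2 i \sqrt{257}$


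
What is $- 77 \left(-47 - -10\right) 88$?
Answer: $250712$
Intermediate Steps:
$- 77 \left(-47 - -10\right) 88 = - 77 \left(-47 + 10\right) 88 = \left(-77\right) \left(-37\right) 88 = 2849 \cdot 88 = 250712$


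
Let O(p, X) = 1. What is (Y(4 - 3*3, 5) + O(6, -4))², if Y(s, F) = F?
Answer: 36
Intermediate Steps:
(Y(4 - 3*3, 5) + O(6, -4))² = (5 + 1)² = 6² = 36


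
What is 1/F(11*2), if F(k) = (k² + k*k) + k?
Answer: 1/990 ≈ 0.0010101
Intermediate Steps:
F(k) = k + 2*k² (F(k) = (k² + k²) + k = 2*k² + k = k + 2*k²)
1/F(11*2) = 1/((11*2)*(1 + 2*(11*2))) = 1/(22*(1 + 2*22)) = 1/(22*(1 + 44)) = 1/(22*45) = 1/990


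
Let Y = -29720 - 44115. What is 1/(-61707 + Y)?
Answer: -1/135542 ≈ -7.3778e-6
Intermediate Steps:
Y = -73835
1/(-61707 + Y) = 1/(-61707 - 73835) = 1/(-135542) = -1/135542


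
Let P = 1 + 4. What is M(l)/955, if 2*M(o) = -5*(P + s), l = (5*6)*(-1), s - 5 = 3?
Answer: -13/382 ≈ -0.034031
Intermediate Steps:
s = 8 (s = 5 + 3 = 8)
P = 5
l = -30 (l = 30*(-1) = -30)
M(o) = -65/2 (M(o) = (-5*(5 + 8))/2 = (-5*13)/2 = (1/2)*(-65) = -65/2)
M(l)/955 = -65/2/955 = -65/2*1/955 = -13/382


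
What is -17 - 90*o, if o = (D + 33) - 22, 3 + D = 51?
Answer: -5327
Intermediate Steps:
D = 48 (D = -3 + 51 = 48)
o = 59 (o = (48 + 33) - 22 = 81 - 22 = 59)
-17 - 90*o = -17 - 90*59 = -17 - 5310 = -5327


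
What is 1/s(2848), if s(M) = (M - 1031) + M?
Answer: 1/4665 ≈ 0.00021436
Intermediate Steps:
s(M) = -1031 + 2*M (s(M) = (-1031 + M) + M = -1031 + 2*M)
1/s(2848) = 1/(-1031 + 2*2848) = 1/(-1031 + 5696) = 1/4665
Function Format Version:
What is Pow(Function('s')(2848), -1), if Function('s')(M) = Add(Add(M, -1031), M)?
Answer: Rational(1, 4665) ≈ 0.00021436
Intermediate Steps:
Function('s')(M) = Add(-1031, Mul(2, M)) (Function('s')(M) = Add(Add(-1031, M), M) = Add(-1031, Mul(2, M)))
Pow(Function('s')(2848), -1) = Pow(Add(-1031, Mul(2, 2848)), -1) = Pow(Add(-1031, 5696), -1) = Pow(4665, -1) = Rational(1, 4665)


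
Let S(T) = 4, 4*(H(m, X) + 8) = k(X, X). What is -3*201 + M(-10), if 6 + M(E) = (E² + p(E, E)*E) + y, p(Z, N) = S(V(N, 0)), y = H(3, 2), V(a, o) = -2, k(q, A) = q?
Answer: -1113/2 ≈ -556.50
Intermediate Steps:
H(m, X) = -8 + X/4
y = -15/2 (y = -8 + (¼)*2 = -8 + ½ = -15/2 ≈ -7.5000)
p(Z, N) = 4
M(E) = -27/2 + E² + 4*E (M(E) = -6 + ((E² + 4*E) - 15/2) = -6 + (-15/2 + E² + 4*E) = -27/2 + E² + 4*E)
-3*201 + M(-10) = -3*201 + (-27/2 + (-10)² + 4*(-10)) = -603 + (-27/2 + 100 - 40) = -603 + 93/2 = -1113/2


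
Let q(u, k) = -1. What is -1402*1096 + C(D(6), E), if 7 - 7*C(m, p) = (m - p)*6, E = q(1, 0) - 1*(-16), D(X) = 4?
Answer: -10756071/7 ≈ -1.5366e+6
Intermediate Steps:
E = 15 (E = -1 - 1*(-16) = -1 + 16 = 15)
C(m, p) = 1 - 6*m/7 + 6*p/7 (C(m, p) = 1 - (m - p)*6/7 = 1 - (-6*p + 6*m)/7 = 1 + (-6*m/7 + 6*p/7) = 1 - 6*m/7 + 6*p/7)
-1402*1096 + C(D(6), E) = -1402*1096 + (1 - 6/7*4 + (6/7)*15) = -1536592 + (1 - 24/7 + 90/7) = -1536592 + 73/7 = -10756071/7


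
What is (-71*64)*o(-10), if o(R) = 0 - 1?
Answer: 4544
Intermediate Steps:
o(R) = -1
(-71*64)*o(-10) = -71*64*(-1) = -4544*(-1) = 4544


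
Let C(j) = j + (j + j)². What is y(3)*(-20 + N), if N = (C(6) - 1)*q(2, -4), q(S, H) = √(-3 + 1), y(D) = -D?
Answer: 60 - 447*I*√2 ≈ 60.0 - 632.15*I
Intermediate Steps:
C(j) = j + 4*j² (C(j) = j + (2*j)² = j + 4*j²)
q(S, H) = I*√2 (q(S, H) = √(-2) = I*√2)
N = 149*I*√2 (N = (6*(1 + 4*6) - 1)*(I*√2) = (6*(1 + 24) - 1)*(I*√2) = (6*25 - 1)*(I*√2) = (150 - 1)*(I*√2) = 149*(I*√2) = 149*I*√2 ≈ 210.72*I)
y(3)*(-20 + N) = (-1*3)*(-20 + 149*I*√2) = -3*(-20 + 149*I*√2) = 60 - 447*I*√2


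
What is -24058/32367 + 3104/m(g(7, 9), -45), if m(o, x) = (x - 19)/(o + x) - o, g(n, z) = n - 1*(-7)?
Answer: -1561691834/5987895 ≈ -260.81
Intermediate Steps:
g(n, z) = 7 + n (g(n, z) = n + 7 = 7 + n)
m(o, x) = -o + (-19 + x)/(o + x) (m(o, x) = (-19 + x)/(o + x) - o = -o + (-19 + x)/(o + x))
-24058/32367 + 3104/m(g(7, 9), -45) = -24058/32367 + 3104/(((-19 - 45 - (7 + 7)² - 1*(7 + 7)*(-45))/((7 + 7) - 45))) = -24058*1/32367 + 3104/(((-19 - 45 - 1*14² - 1*14*(-45))/(14 - 45))) = -24058/32367 + 3104/(((-19 - 45 - 1*196 + 630)/(-31))) = -24058/32367 + 3104/((-(-19 - 45 - 196 + 630)/31)) = -24058/32367 + 3104/((-1/31*370)) = -24058/32367 + 3104/(-370/31) = -24058/32367 + 3104*(-31/370) = -24058/32367 - 48112/185 = -1561691834/5987895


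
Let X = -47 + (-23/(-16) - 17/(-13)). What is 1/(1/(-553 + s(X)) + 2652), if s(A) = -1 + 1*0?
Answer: 554/1469207 ≈ 0.00037707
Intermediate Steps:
X = -9205/208 (X = -47 + (-23*(-1/16) - 17*(-1/13)) = -47 + (23/16 + 17/13) = -47 + 571/208 = -9205/208 ≈ -44.255)
s(A) = -1 (s(A) = -1 + 0 = -1)
1/(1/(-553 + s(X)) + 2652) = 1/(1/(-553 - 1) + 2652) = 1/(1/(-554) + 2652) = 1/(-1/554 + 2652) = 1/(1469207/554) = 554/1469207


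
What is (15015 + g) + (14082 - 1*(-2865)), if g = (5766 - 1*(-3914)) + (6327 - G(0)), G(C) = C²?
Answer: 47969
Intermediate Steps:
g = 16007 (g = (5766 - 1*(-3914)) + (6327 - 1*0²) = (5766 + 3914) + (6327 - 1*0) = 9680 + (6327 + 0) = 9680 + 6327 = 16007)
(15015 + g) + (14082 - 1*(-2865)) = (15015 + 16007) + (14082 - 1*(-2865)) = 31022 + (14082 + 2865) = 31022 + 16947 = 47969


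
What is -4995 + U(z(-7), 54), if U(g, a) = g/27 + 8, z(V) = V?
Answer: -134656/27 ≈ -4987.3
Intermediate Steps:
U(g, a) = 8 + g/27 (U(g, a) = g*(1/27) + 8 = g/27 + 8 = 8 + g/27)
-4995 + U(z(-7), 54) = -4995 + (8 + (1/27)*(-7)) = -4995 + (8 - 7/27) = -4995 + 209/27 = -134656/27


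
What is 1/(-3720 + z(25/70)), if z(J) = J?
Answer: -14/52075 ≈ -0.00026884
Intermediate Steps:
1/(-3720 + z(25/70)) = 1/(-3720 + 25/70) = 1/(-3720 + 25*(1/70)) = 1/(-3720 + 5/14) = 1/(-52075/14) = -14/52075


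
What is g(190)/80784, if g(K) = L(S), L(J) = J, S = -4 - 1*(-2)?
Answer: -1/40392 ≈ -2.4757e-5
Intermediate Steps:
S = -2 (S = -4 + 2 = -2)
g(K) = -2
g(190)/80784 = -2/80784 = -2*1/80784 = -1/40392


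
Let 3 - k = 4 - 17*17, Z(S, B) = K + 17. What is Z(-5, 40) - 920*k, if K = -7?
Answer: -264950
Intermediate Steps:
Z(S, B) = 10 (Z(S, B) = -7 + 17 = 10)
k = 288 (k = 3 - (4 - 17*17) = 3 - (4 - 289) = 3 - 1*(-285) = 3 + 285 = 288)
Z(-5, 40) - 920*k = 10 - 920*288 = 10 - 264960 = -264950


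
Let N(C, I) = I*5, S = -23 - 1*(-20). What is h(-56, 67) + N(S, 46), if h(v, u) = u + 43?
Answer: 340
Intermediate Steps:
h(v, u) = 43 + u
S = -3 (S = -23 + 20 = -3)
N(C, I) = 5*I
h(-56, 67) + N(S, 46) = (43 + 67) + 5*46 = 110 + 230 = 340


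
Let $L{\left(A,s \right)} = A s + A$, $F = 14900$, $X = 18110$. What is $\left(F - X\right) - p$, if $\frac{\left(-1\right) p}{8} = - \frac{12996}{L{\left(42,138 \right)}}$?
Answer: $- \frac{3140658}{973} \approx -3227.8$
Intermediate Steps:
$L{\left(A,s \right)} = A + A s$
$p = \frac{17328}{973}$ ($p = - 8 \left(- \frac{12996}{42 \left(1 + 138\right)}\right) = - 8 \left(- \frac{12996}{42 \cdot 139}\right) = - 8 \left(- \frac{12996}{5838}\right) = - 8 \left(\left(-12996\right) \frac{1}{5838}\right) = \left(-8\right) \left(- \frac{2166}{973}\right) = \frac{17328}{973} \approx 17.809$)
$\left(F - X\right) - p = \left(14900 - 18110\right) - \frac{17328}{973} = -3210 - \frac{17328}{973} = - \frac{3140658}{973}$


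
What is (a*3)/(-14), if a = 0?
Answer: 0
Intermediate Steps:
(a*3)/(-14) = (0*3)/(-14) = 0*(-1/14) = 0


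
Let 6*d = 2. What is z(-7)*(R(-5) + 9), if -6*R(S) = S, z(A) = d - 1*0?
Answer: 59/18 ≈ 3.2778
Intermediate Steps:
d = ⅓ (d = (⅙)*2 = ⅓ ≈ 0.33333)
z(A) = ⅓ (z(A) = ⅓ - 1*0 = ⅓ + 0 = ⅓)
R(S) = -S/6
z(-7)*(R(-5) + 9) = (-⅙*(-5) + 9)/3 = (⅚ + 9)/3 = (⅓)*(59/6) = 59/18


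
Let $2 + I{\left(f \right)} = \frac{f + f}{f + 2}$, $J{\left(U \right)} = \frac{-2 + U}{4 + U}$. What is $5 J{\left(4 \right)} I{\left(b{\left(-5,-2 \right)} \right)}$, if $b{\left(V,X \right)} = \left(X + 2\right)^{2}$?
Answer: $- \frac{5}{2} \approx -2.5$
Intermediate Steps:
$b{\left(V,X \right)} = \left(2 + X\right)^{2}$
$J{\left(U \right)} = \frac{-2 + U}{4 + U}$
$I{\left(f \right)} = -2 + \frac{2 f}{2 + f}$ ($I{\left(f \right)} = -2 + \frac{f + f}{f + 2} = -2 + \frac{2 f}{2 + f}$)
$5 J{\left(4 \right)} I{\left(b{\left(-5,-2 \right)} \right)} = 5 \frac{-2 + 4}{4 + 4} \left(- \frac{4}{2 + \left(2 - 2\right)^{2}}\right) = 5 \cdot \frac{1}{8} \cdot 2 \left(- \frac{4}{2 + 0^{2}}\right) = 5 \cdot \frac{1}{8} \cdot 2 \left(- \frac{4}{2 + 0}\right) = 5 \cdot \frac{1}{4} \left(- \frac{4}{2}\right) = \frac{5 \left(\left(-4\right) \frac{1}{2}\right)}{4} = \frac{5}{4} \left(-2\right) = - \frac{5}{2}$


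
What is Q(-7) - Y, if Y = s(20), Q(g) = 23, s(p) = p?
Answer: 3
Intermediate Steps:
Y = 20
Q(-7) - Y = 23 - 1*20 = 23 - 20 = 3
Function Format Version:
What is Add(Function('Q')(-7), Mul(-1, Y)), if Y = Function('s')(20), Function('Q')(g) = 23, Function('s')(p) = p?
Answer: 3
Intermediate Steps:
Y = 20
Add(Function('Q')(-7), Mul(-1, Y)) = Add(23, Mul(-1, 20)) = Add(23, -20) = 3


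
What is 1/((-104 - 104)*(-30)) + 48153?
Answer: 300474721/6240 ≈ 48153.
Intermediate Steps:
1/((-104 - 104)*(-30)) + 48153 = 1/(-208*(-30)) + 48153 = 1/6240 + 48153 = 300474721/6240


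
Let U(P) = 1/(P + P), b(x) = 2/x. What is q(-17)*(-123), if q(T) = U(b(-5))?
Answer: 615/4 ≈ 153.75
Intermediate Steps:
U(P) = 1/(2*P)
q(T) = -5/4 (q(T) = 1/(2*((2/(-5)))) = 1/(2*((2*(-⅕)))) = 1/(2*(-⅖)) = (½)*(-5/2) = -5/4)
q(-17)*(-123) = -5/4*(-123) = 615/4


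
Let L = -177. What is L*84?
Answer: -14868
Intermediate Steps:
L*84 = -177*84 = -14868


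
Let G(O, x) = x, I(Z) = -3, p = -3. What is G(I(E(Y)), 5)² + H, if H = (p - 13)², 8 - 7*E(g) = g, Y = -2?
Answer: 281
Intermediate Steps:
E(g) = 8/7 - g/7
H = 256 (H = (-3 - 13)² = (-16)² = 256)
G(I(E(Y)), 5)² + H = 5² + 256 = 25 + 256 = 281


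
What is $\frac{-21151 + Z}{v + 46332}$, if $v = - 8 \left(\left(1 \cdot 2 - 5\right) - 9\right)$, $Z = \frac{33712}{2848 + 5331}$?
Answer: $- \frac{57653439}{126578204} \approx -0.45548$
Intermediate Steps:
$Z = \frac{33712}{8179} \approx 4.1218$
$v = 96$ ($v = - 8 \left(\left(2 - 5\right) - 9\right) = - 8 \left(-3 - 9\right) = \left(-8\right) \left(-12\right) = 96$)
$\frac{-21151 + Z}{v + 46332} = \frac{-21151 + \frac{33712}{8179}}{96 + 46332} = - \frac{172960317}{8179 \cdot 46428} = \left(- \frac{172960317}{8179}\right) \frac{1}{46428} = - \frac{57653439}{126578204}$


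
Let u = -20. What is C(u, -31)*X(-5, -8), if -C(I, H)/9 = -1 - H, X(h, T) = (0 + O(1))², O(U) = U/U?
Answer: -270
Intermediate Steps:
O(U) = 1
X(h, T) = 1 (X(h, T) = (0 + 1)² = 1² = 1)
C(I, H) = 9 + 9*H (C(I, H) = -9*(-1 - H) = 9 + 9*H)
C(u, -31)*X(-5, -8) = (9 + 9*(-31))*1 = (9 - 279)*1 = -270*1 = -270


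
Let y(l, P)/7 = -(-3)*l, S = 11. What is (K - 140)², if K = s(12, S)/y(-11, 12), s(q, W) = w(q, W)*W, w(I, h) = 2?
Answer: 8655364/441 ≈ 19627.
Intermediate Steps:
y(l, P) = 21*l (y(l, P) = 7*(-(-3)*l) = 7*(3*l) = 21*l)
s(q, W) = 2*W
K = -2/21 (K = (2*11)/((21*(-11))) = 22/(-231) = 22*(-1/231) = -2/21 ≈ -0.095238)
(K - 140)² = (-2/21 - 140)² = (-2942/21)² = 8655364/441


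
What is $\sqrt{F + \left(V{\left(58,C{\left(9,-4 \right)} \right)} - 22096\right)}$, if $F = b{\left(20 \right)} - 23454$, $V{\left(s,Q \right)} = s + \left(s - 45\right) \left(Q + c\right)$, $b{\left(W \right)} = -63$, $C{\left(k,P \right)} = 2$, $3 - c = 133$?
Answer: $i \sqrt{47219} \approx 217.3 i$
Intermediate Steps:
$c = -130$ ($c = 3 - 133 = -130$)
$V{\left(s,Q \right)} = s + \left(-130 + Q\right) \left(-45 + s\right)$ ($V{\left(s,Q \right)} = s + \left(s - 45\right) \left(Q - 130\right) = s + \left(-45 + s\right) \left(-130 + Q\right) = s + \left(-130 + Q\right) \left(-45 + s\right)$)
$F = -23517$ ($F = -63 - 23454 = -23517$)
$\sqrt{F + \left(V{\left(58,C{\left(9,-4 \right)} \right)} - 22096\right)} = \sqrt{-23517 + \left(\left(5850 - 7482 - 90 + 2 \cdot 58\right) - 22096\right)} = \sqrt{-23517 + \left(\left(5850 - 7482 - 90 + 116\right) - 22096\right)} = \sqrt{-23517 - 23702} = \sqrt{-47219} = i \sqrt{47219}$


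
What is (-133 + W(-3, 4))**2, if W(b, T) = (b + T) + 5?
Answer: 16129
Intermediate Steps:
W(b, T) = 5 + T + b (W(b, T) = (T + b) + 5 = 5 + T + b)
(-133 + W(-3, 4))**2 = (-133 + (5 + 4 - 3))**2 = (-133 + 6)**2 = (-127)**2 = 16129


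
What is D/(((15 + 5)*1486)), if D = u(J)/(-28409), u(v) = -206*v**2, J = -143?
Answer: 2106247/422157740 ≈ 0.0049892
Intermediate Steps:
D = 4212494/28409 (D = -206*(-143)**2/(-28409) = -206*20449*(-1/28409) = -4212494*(-1/28409) = 4212494/28409 ≈ 148.28)
D/(((15 + 5)*1486)) = 4212494/(28409*(((15 + 5)*1486))) = 4212494/(28409*((20*1486))) = (4212494/28409)/29720 = (4212494/28409)*(1/29720) = 2106247/422157740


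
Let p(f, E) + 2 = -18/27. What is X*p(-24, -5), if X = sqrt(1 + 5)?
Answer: -8*sqrt(6)/3 ≈ -6.5320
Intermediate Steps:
p(f, E) = -8/3 (p(f, E) = -2 - 18/27 = -2 - 18*1/27 = -2 - 2/3 = -8/3)
X = sqrt(6) ≈ 2.4495
X*p(-24, -5) = sqrt(6)*(-8/3) = -8*sqrt(6)/3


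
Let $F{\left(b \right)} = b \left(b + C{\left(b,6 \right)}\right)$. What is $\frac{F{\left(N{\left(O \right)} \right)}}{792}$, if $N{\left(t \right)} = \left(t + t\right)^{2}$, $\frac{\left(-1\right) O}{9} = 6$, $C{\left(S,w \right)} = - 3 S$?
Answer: $- \frac{3779136}{11} \approx -3.4356 \cdot 10^{5}$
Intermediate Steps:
$O = -54$ ($O = \left(-9\right) 6 = -54$)
$N{\left(t \right)} = 4 t^{2}$ ($N{\left(t \right)} = \left(2 t\right)^{2} = 4 t^{2}$)
$F{\left(b \right)} = - 2 b^{2}$ ($F{\left(b \right)} = b \left(b - 3 b\right) = b \left(- 2 b\right) = - 2 b^{2}$)
$\frac{F{\left(N{\left(O \right)} \right)}}{792} = \frac{\left(-2\right) \left(4 \left(-54\right)^{2}\right)^{2}}{792} = - 2 \left(4 \cdot 2916\right)^{2} \cdot \frac{1}{792} = - 2 \cdot 11664^{2} \cdot \frac{1}{792} = \left(-2\right) 136048896 \cdot \frac{1}{792} = \left(-272097792\right) \frac{1}{792} = - \frac{3779136}{11}$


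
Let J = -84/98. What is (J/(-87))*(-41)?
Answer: -82/203 ≈ -0.40394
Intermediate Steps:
J = -6/7 (J = -84*1/98 = -6/7 ≈ -0.85714)
(J/(-87))*(-41) = (-6/7/(-87))*(-41) = -1/87*(-6/7)*(-41) = (2/203)*(-41) = -82/203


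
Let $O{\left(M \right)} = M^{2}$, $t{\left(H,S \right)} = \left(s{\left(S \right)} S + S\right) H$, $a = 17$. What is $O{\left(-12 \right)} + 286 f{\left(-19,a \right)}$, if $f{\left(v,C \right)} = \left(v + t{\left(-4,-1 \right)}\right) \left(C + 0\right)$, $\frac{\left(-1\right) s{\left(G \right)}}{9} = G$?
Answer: $102246$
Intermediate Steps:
$s{\left(G \right)} = - 9 G$
$t{\left(H,S \right)} = H \left(S - 9 S^{2}\right)$ ($t{\left(H,S \right)} = \left(- 9 S S + S\right) H = \left(- 9 S^{2} + S\right) H = \left(S - 9 S^{2}\right) H = H \left(S - 9 S^{2}\right)$)
$f{\left(v,C \right)} = C \left(40 + v\right)$ ($f{\left(v,C \right)} = \left(v - - 4 \left(1 - -9\right)\right) \left(C + 0\right) = \left(v - - 4 \left(1 + 9\right)\right) C = \left(v - \left(-4\right) 10\right) C = \left(v + 40\right) C = \left(40 + v\right) C = C \left(40 + v\right)$)
$O{\left(-12 \right)} + 286 f{\left(-19,a \right)} = \left(-12\right)^{2} + 286 \cdot 17 \left(40 - 19\right) = 144 + 286 \cdot 17 \cdot 21 = 144 + 286 \cdot 357 = 144 + 102102 = 102246$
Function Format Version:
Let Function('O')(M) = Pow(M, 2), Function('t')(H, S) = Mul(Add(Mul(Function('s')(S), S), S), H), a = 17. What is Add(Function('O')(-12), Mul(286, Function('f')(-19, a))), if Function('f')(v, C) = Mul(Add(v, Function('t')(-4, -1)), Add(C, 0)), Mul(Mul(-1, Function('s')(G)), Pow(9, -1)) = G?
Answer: 102246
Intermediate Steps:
Function('s')(G) = Mul(-9, G)
Function('t')(H, S) = Mul(H, Add(S, Mul(-9, Pow(S, 2)))) (Function('t')(H, S) = Mul(Add(Mul(Mul(-9, S), S), S), H) = Mul(Add(Mul(-9, Pow(S, 2)), S), H) = Mul(Add(S, Mul(-9, Pow(S, 2))), H) = Mul(H, Add(S, Mul(-9, Pow(S, 2)))))
Function('f')(v, C) = Mul(C, Add(40, v)) (Function('f')(v, C) = Mul(Add(v, Mul(-4, -1, Add(1, Mul(-9, -1)))), Add(C, 0)) = Mul(Add(v, Mul(-4, -1, Add(1, 9))), C) = Mul(Add(v, Mul(-4, -1, 10)), C) = Mul(Add(v, 40), C) = Mul(Add(40, v), C) = Mul(C, Add(40, v)))
Add(Function('O')(-12), Mul(286, Function('f')(-19, a))) = Add(Pow(-12, 2), Mul(286, Mul(17, Add(40, -19)))) = Add(144, Mul(286, Mul(17, 21))) = Add(144, Mul(286, 357)) = Add(144, 102102) = 102246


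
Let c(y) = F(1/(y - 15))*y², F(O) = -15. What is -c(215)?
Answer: 693375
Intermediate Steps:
c(y) = -15*y²
-c(215) = -(-15)*215² = -(-15)*46225 = -1*(-693375) = 693375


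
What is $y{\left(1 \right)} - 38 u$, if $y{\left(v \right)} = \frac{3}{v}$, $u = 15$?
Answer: $-567$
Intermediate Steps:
$y{\left(1 \right)} - 38 u = \frac{3}{1} - 570 = 3 \cdot 1 - 570 = 3 - 570 = -567$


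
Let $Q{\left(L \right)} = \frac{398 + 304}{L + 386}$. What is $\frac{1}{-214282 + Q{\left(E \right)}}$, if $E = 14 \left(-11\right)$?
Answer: $- \frac{116}{24856361} \approx -4.6668 \cdot 10^{-6}$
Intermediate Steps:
$E = -154$
$Q{\left(L \right)} = \frac{702}{386 + L}$
$\frac{1}{-214282 + Q{\left(E \right)}} = \frac{1}{-214282 + \frac{702}{386 - 154}} = \frac{1}{-214282 + \frac{702}{232}} = \frac{1}{-214282 + 702 \cdot \frac{1}{232}} = \frac{1}{-214282 + \frac{351}{116}} = \frac{1}{- \frac{24856361}{116}} = - \frac{116}{24856361}$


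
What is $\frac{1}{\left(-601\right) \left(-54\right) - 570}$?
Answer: $\frac{1}{31884} \approx 3.1364 \cdot 10^{-5}$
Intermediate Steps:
$\frac{1}{\left(-601\right) \left(-54\right) - 570} = \frac{1}{32454 - 570} = \frac{1}{31884}$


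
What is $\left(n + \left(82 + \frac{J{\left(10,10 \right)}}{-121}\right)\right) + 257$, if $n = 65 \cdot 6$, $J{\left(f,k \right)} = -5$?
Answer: $\frac{88214}{121} \approx 729.04$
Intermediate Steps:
$n = 390$
$\left(n + \left(82 + \frac{J{\left(10,10 \right)}}{-121}\right)\right) + 257 = \left(390 + \left(82 - \frac{5}{-121}\right)\right) + 257 = \left(390 + \left(82 - - \frac{5}{121}\right)\right) + 257 = \left(390 + \left(82 + \frac{5}{121}\right)\right) + 257 = \left(390 + \frac{9927}{121}\right) + 257 = \frac{57117}{121} + 257 = \frac{88214}{121}$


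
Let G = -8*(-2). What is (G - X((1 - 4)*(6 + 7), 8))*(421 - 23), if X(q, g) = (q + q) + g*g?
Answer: 11940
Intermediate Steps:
G = 16
X(q, g) = g² + 2*q (X(q, g) = 2*q + g² = g² + 2*q)
(G - X((1 - 4)*(6 + 7), 8))*(421 - 23) = (16 - (8² + 2*((1 - 4)*(6 + 7))))*(421 - 23) = (16 - (64 + 2*(-3*13)))*398 = (16 - (64 + 2*(-39)))*398 = (16 - (64 - 78))*398 = (16 - 1*(-14))*398 = (16 + 14)*398 = 30*398 = 11940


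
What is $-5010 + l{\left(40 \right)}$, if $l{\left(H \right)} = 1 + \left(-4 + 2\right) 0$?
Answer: $-5009$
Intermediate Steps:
$l{\left(H \right)} = 1$ ($l{\left(H \right)} = 1 - 0 = 1 + 0 = 1$)
$-5010 + l{\left(40 \right)} = -5010 + 1 = -5009$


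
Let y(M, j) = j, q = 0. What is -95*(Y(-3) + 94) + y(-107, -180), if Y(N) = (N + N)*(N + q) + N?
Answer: -10535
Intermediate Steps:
Y(N) = N + 2*N² (Y(N) = (N + N)*(N + 0) + N = (2*N)*N + N = 2*N² + N = N + 2*N²)
-95*(Y(-3) + 94) + y(-107, -180) = -95*(-3*(1 + 2*(-3)) + 94) - 180 = -95*(-3*(1 - 6) + 94) - 180 = -95*(-3*(-5) + 94) - 180 = -95*(15 + 94) - 180 = -95*109 - 180 = -10355 - 180 = -10535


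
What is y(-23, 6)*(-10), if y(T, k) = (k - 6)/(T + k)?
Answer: 0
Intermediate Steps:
y(T, k) = (-6 + k)/(T + k)
y(-23, 6)*(-10) = ((-6 + 6)/(-23 + 6))*(-10) = (0/(-17))*(-10) = -1/17*0*(-10) = 0*(-10) = 0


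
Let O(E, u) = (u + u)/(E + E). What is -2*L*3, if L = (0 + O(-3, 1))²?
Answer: -⅔ ≈ -0.66667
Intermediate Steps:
O(E, u) = u/E (O(E, u) = (2*u)/((2*E)) = (2*u)*(1/(2*E)) = u/E)
L = ⅑ (L = (0 + 1/(-3))² = (0 + 1*(-⅓))² = (0 - ⅓)² = (-⅓)² = ⅑ ≈ 0.11111)
-2*L*3 = -2*⅑*3 = -2/9*3 = -⅔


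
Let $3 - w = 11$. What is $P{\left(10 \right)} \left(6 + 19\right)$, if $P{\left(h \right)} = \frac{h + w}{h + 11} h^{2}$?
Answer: $\frac{5000}{21} \approx 238.1$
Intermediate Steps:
$w = -8$ ($w = 3 - 11 = -8$)
$P{\left(h \right)} = \frac{h^{2} \left(-8 + h\right)}{11 + h}$ ($P{\left(h \right)} = \frac{h - 8}{h + 11} h^{2} = \frac{-8 + h}{11 + h} h^{2} = \frac{h^{2} \left(-8 + h\right)}{11 + h}$)
$P{\left(10 \right)} \left(6 + 19\right) = \frac{10^{2} \left(-8 + 10\right)}{11 + 10} \left(6 + 19\right) = 100 \cdot \frac{1}{21} \cdot 2 \cdot 25 = \frac{200}{21} \cdot 25 = \frac{5000}{21}$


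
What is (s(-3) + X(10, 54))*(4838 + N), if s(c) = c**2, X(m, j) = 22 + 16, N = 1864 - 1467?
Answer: 246045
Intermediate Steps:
N = 397
X(m, j) = 38
(s(-3) + X(10, 54))*(4838 + N) = ((-3)**2 + 38)*(4838 + 397) = (9 + 38)*5235 = 47*5235 = 246045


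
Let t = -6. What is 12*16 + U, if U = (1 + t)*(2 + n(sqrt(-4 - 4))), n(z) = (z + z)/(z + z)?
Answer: 177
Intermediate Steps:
n(z) = 1 (n(z) = (2*z)/((2*z)) = (2*z)*(1/(2*z)) = 1)
U = -15 (U = (1 - 6)*(2 + 1) = -5*3 = -15)
12*16 + U = 12*16 - 15 = 192 - 15 = 177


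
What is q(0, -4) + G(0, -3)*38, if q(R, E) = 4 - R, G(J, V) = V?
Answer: -110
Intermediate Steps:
q(0, -4) + G(0, -3)*38 = (4 - 1*0) - 3*38 = (4 + 0) - 114 = 4 - 114 = -110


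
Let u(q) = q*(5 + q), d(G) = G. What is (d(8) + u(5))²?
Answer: 3364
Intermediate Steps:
(d(8) + u(5))² = (8 + 5*(5 + 5))² = (8 + 5*10)² = (8 + 50)² = 58² = 3364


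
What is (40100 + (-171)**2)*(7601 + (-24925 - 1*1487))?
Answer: -1304373551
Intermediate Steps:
(40100 + (-171)**2)*(7601 + (-24925 - 1*1487)) = (40100 + 29241)*(7601 + (-24925 - 1487)) = 69341*(7601 - 26412) = 69341*(-18811) = -1304373551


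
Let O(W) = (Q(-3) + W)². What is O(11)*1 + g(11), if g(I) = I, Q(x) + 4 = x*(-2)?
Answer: 180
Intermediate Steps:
Q(x) = -4 - 2*x (Q(x) = -4 + x*(-2) = -4 - 2*x)
O(W) = (2 + W)² (O(W) = ((-4 - 2*(-3)) + W)² = ((-4 + 6) + W)² = (2 + W)²)
O(11)*1 + g(11) = (2 + 11)²*1 + 11 = 13²*1 + 11 = 169*1 + 11 = 169 + 11 = 180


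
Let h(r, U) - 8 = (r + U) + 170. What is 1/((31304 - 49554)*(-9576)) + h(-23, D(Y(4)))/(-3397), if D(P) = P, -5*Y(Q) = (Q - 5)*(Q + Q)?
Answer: -27367725803/593666514000 ≈ -0.046099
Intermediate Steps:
Y(Q) = -2*Q*(-5 + Q)/5 (Y(Q) = -(Q - 5)*(Q + Q)/5 = -(-5 + Q)*2*Q/5 = -2*Q*(-5 + Q)/5)
h(r, U) = 178 + U + r (h(r, U) = 8 + ((r + U) + 170) = 8 + ((U + r) + 170) = 8 + (170 + U + r) = 178 + U + r)
1/((31304 - 49554)*(-9576)) + h(-23, D(Y(4)))/(-3397) = 1/((31304 - 49554)*(-9576)) + (178 + (2/5)*4*(5 - 1*4) - 23)/(-3397) = -1/9576/(-18250) + (178 + (2/5)*4*(5 - 4) - 23)*(-1/3397) = -1/18250*(-1/9576) + (178 + (2/5)*4*1 - 23)*(-1/3397) = 1/174762000 + (178 + 8/5 - 23)*(-1/3397) = 1/174762000 + (783/5)*(-1/3397) = 1/174762000 - 783/16985 = -27367725803/593666514000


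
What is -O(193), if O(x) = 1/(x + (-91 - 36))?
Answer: -1/66 ≈ -0.015152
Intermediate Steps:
O(x) = 1/(-127 + x) (O(x) = 1/(x - 127) = 1/(-127 + x))
-O(193) = -1/(-127 + 193) = -1/66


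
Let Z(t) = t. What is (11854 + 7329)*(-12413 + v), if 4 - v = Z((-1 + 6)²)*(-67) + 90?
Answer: -207636792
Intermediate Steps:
v = 1589 (v = 4 - ((-1 + 6)²*(-67) + 90) = 4 - (5²*(-67) + 90) = 4 - (25*(-67) + 90) = 4 - (-1675 + 90) = 4 - 1*(-1585) = 4 + 1585 = 1589)
(11854 + 7329)*(-12413 + v) = (11854 + 7329)*(-12413 + 1589) = 19183*(-10824) = -207636792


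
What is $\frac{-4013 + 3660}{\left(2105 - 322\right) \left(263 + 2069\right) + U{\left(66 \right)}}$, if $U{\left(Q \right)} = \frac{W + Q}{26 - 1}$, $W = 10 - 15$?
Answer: $- \frac{8825}{103948961} \approx -8.4897 \cdot 10^{-5}$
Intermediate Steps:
$W = -5$
$U{\left(Q \right)} = - \frac{1}{5} + \frac{Q}{25}$ ($U{\left(Q \right)} = \frac{-5 + Q}{26 - 1} = \frac{-5 + Q}{25} = \left(-5 + Q\right) \frac{1}{25} = - \frac{1}{5} + \frac{Q}{25}$)
$\frac{-4013 + 3660}{\left(2105 - 322\right) \left(263 + 2069\right) + U{\left(66 \right)}} = \frac{-4013 + 3660}{\left(2105 - 322\right) \left(263 + 2069\right) + \left(- \frac{1}{5} + \frac{1}{25} \cdot 66\right)} = - \frac{353}{1783 \cdot 2332 + \left(- \frac{1}{5} + \frac{66}{25}\right)} = - \frac{353}{4157956 + \frac{61}{25}} = - \frac{353}{\frac{103948961}{25}} = \left(-353\right) \frac{25}{103948961} = - \frac{8825}{103948961}$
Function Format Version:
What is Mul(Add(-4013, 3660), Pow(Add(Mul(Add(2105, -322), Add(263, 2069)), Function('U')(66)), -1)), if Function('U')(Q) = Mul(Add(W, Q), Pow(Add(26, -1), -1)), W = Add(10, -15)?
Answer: Rational(-8825, 103948961) ≈ -8.4897e-5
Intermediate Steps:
W = -5
Function('U')(Q) = Add(Rational(-1, 5), Mul(Rational(1, 25), Q)) (Function('U')(Q) = Mul(Add(-5, Q), Pow(Add(26, -1), -1)) = Mul(Add(-5, Q), Pow(25, -1)) = Mul(Add(-5, Q), Rational(1, 25)) = Add(Rational(-1, 5), Mul(Rational(1, 25), Q)))
Mul(Add(-4013, 3660), Pow(Add(Mul(Add(2105, -322), Add(263, 2069)), Function('U')(66)), -1)) = Mul(Add(-4013, 3660), Pow(Add(Mul(Add(2105, -322), Add(263, 2069)), Add(Rational(-1, 5), Mul(Rational(1, 25), 66))), -1)) = Mul(-353, Pow(Add(Mul(1783, 2332), Add(Rational(-1, 5), Rational(66, 25))), -1)) = Mul(-353, Pow(Add(4157956, Rational(61, 25)), -1)) = Mul(-353, Pow(Rational(103948961, 25), -1)) = Mul(-353, Rational(25, 103948961)) = Rational(-8825, 103948961)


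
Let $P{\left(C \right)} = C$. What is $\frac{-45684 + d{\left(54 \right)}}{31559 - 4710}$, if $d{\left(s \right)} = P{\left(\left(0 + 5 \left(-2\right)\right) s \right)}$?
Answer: $- \frac{46224}{26849} \approx -1.7216$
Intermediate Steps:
$d{\left(s \right)} = - 10 s$ ($d{\left(s \right)} = \left(0 + 5 \left(-2\right)\right) s = \left(0 - 10\right) s = - 10 s$)
$\frac{-45684 + d{\left(54 \right)}}{31559 - 4710} = \frac{-45684 - 540}{31559 - 4710} = \frac{-45684 - 540}{26849} = \left(-46224\right) \frac{1}{26849} = - \frac{46224}{26849}$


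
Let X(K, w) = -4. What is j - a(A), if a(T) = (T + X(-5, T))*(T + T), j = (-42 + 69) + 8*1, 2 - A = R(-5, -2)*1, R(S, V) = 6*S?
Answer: -1757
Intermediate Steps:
A = 32 (A = 2 - 6*(-5) = 2 - (-30) = 2 - 1*(-30) = 2 + 30 = 32)
j = 35 (j = 27 + 8 = 35)
a(T) = 2*T*(-4 + T) (a(T) = (T - 4)*(T + T) = (-4 + T)*(2*T) = 2*T*(-4 + T))
j - a(A) = 35 - 2*32*(-4 + 32) = 35 - 2*32*28 = 35 - 1*1792 = 35 - 1792 = -1757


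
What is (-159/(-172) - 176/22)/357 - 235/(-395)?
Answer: 2789845/4850916 ≈ 0.57512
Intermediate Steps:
(-159/(-172) - 176/22)/357 - 235/(-395) = (-159*(-1/172) - 176*1/22)*(1/357) - 235*(-1/395) = (159/172 - 8)*(1/357) + 47/79 = -1217/172*1/357 + 47/79 = -1217/61404 + 47/79 = 2789845/4850916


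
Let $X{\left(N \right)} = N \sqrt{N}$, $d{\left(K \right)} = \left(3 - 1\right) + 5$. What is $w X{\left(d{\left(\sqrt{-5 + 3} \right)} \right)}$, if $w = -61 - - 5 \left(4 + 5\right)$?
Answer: $- 112 \sqrt{7} \approx -296.32$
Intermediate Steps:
$d{\left(K \right)} = 7$ ($d{\left(K \right)} = 2 + 5 = 7$)
$X{\left(N \right)} = N^{\frac{3}{2}}$
$w = -16$ ($w = -61 - \left(-5\right) 9 = -61 - -45 = -61 + 45 = -16$)
$w X{\left(d{\left(\sqrt{-5 + 3} \right)} \right)} = - 16 \cdot 7^{\frac{3}{2}} = - 16 \cdot 7 \sqrt{7} = - 112 \sqrt{7}$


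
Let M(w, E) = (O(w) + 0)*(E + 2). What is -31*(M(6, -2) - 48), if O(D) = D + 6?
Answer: 1488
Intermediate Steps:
O(D) = 6 + D
M(w, E) = (2 + E)*(6 + w) (M(w, E) = ((6 + w) + 0)*(E + 2) = (6 + w)*(2 + E) = (2 + E)*(6 + w))
-31*(M(6, -2) - 48) = -31*((2 - 2)*(6 + 6) - 48) = -31*(0*12 - 48) = -31*(0 - 48) = -31*(-48) = 1488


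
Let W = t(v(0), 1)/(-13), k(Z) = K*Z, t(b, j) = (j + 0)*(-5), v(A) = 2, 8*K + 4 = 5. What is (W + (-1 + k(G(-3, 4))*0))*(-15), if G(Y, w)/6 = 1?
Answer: 120/13 ≈ 9.2308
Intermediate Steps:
K = ⅛ (K = -½ + (⅛)*5 = -½ + 5/8 = ⅛ ≈ 0.12500)
G(Y, w) = 6 (G(Y, w) = 6*1 = 6)
t(b, j) = -5*j (t(b, j) = j*(-5) = -5*j)
k(Z) = Z/8
W = 5/13 (W = -5*1/(-13) = -5*(-1/13) = 5/13 ≈ 0.38462)
(W + (-1 + k(G(-3, 4))*0))*(-15) = (5/13 + (-1 + ((⅛)*6)*0))*(-15) = (5/13 + (-1 + (¾)*0))*(-15) = (5/13 + (-1 + 0))*(-15) = (5/13 - 1)*(-15) = -8/13*(-15) = 120/13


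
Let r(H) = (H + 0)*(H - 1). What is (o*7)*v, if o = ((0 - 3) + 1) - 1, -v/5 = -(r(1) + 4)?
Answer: -420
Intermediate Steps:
r(H) = H*(-1 + H)
v = 20 (v = -(-5)*(1*(-1 + 1) + 4) = -(-5)*(1*0 + 4) = -(-5)*(0 + 4) = -(-5)*4 = -5*(-4) = 20)
o = -3 (o = (-3 + 1) - 1 = -2 - 1 = -3)
(o*7)*v = -3*7*20 = -21*20 = -420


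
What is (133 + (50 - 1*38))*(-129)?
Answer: -18705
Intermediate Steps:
(133 + (50 - 1*38))*(-129) = (133 + (50 - 38))*(-129) = (133 + 12)*(-129) = 145*(-129) = -18705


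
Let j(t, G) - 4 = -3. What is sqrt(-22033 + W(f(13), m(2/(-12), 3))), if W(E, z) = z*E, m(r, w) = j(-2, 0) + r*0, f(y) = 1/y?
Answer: 2*I*sqrt(930891)/13 ≈ 148.43*I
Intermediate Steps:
j(t, G) = 1 (j(t, G) = 4 - 3 = 1)
m(r, w) = 1 (m(r, w) = 1 + r*0 = 1 + 0 = 1)
W(E, z) = E*z
sqrt(-22033 + W(f(13), m(2/(-12), 3))) = sqrt(-22033 + 1/13) = sqrt(-286428/13) = 2*I*sqrt(930891)/13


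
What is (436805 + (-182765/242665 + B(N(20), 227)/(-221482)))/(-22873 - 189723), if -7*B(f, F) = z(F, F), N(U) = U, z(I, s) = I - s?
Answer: -5299855128/2579480417 ≈ -2.0546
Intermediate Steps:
B(f, F) = 0 (B(f, F) = -(F - F)/7 = -1/7*0 = 0)
(436805 + (-182765/242665 + B(N(20), 227)/(-221482)))/(-22873 - 189723) = (436805 + (-182765/242665 + 0/(-221482)))/(-22873 - 189723) = (436805 + (-182765*1/242665 + 0*(-1/221482)))/(-212596) = (436805 + (-36553/48533 + 0))*(-1/212596) = (436805 - 36553/48533)*(-1/212596) = (21199420512/48533)*(-1/212596) = -5299855128/2579480417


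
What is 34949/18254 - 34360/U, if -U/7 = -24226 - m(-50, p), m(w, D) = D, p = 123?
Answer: 5329604967/3111266522 ≈ 1.7130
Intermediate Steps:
U = 170443 (U = -7*(-24226 - 1*123) = -7*(-24226 - 123) = -7*(-24349) = 170443)
34949/18254 - 34360/U = 34949/18254 - 34360/170443 = 5329604967/3111266522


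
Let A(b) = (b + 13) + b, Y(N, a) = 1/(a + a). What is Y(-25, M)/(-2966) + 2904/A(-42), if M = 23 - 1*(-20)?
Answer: -740740775/18110396 ≈ -40.901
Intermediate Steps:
M = 43 (M = 23 + 20 = 43)
Y(N, a) = 1/(2*a)
A(b) = 13 + 2*b (A(b) = (13 + b) + b = 13 + 2*b)
Y(-25, M)/(-2966) + 2904/A(-42) = ((½)/43)/(-2966) + 2904/(13 + 2*(-42)) = ((½)*(1/43))*(-1/2966) + 2904/(13 - 84) = (1/86)*(-1/2966) + 2904/(-71) = -1/255076 + 2904*(-1/71) = -1/255076 - 2904/71 = -740740775/18110396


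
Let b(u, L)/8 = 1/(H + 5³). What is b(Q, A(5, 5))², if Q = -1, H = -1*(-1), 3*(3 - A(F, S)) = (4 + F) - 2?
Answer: 16/3969 ≈ 0.0040312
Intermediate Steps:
A(F, S) = 7/3 - F/3 (A(F, S) = 3 - ((4 + F) - 2)/3 = 3 - (2 + F)/3 = 3 + (-⅔ - F/3) = 7/3 - F/3)
H = 1
b(u, L) = 4/63 (b(u, L) = 8/(1 + 5³) = 8/(1 + 125) = 8/126 = 8*(1/126) = 4/63)
b(Q, A(5, 5))² = (4/63)² = 16/3969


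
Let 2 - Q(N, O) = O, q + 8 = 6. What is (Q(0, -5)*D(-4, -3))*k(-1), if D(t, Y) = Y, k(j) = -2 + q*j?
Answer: 0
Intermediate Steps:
q = -2 (q = -8 + 6 = -2)
Q(N, O) = 2 - O
k(j) = -2 - 2*j
(Q(0, -5)*D(-4, -3))*k(-1) = ((2 - 1*(-5))*(-3))*(-2 - 2*(-1)) = ((2 + 5)*(-3))*(-2 + 2) = (7*(-3))*0 = -21*0 = 0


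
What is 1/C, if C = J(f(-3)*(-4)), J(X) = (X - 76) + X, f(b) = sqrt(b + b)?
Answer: I/(4*(-19*I + 2*sqrt(6))) ≈ -0.012338 + 0.0031812*I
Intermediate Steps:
f(b) = sqrt(2)*sqrt(b) (f(b) = sqrt(2*b) = sqrt(2)*sqrt(b))
J(X) = -76 + 2*X (J(X) = (-76 + X) + X = -76 + 2*X)
C = -76 - 8*I*sqrt(6) (C = -76 + 2*((sqrt(2)*sqrt(-3))*(-4)) = -76 + 2*((sqrt(2)*(I*sqrt(3)))*(-4)) = -76 + 2*((I*sqrt(6))*(-4)) = -76 + 2*(-4*I*sqrt(6)) = -76 - 8*I*sqrt(6) ≈ -76.0 - 19.596*I)
1/C = 1/(-76 - 8*I*sqrt(6))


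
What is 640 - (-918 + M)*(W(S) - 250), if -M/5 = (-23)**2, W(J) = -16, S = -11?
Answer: -947118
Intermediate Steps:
M = -2645 (M = -5*(-23)**2 = -5*529 = -2645)
640 - (-918 + M)*(W(S) - 250) = 640 - (-918 - 2645)*(-16 - 250) = 640 - (-3563)*(-266) = 640 - 1*947758 = 640 - 947758 = -947118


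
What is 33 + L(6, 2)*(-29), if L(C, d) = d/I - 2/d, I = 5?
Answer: 252/5 ≈ 50.400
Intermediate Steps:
L(C, d) = -2/d + d/5 (L(C, d) = d/5 - 2/d = -2/d + d/5)
33 + L(6, 2)*(-29) = 33 + (-2/2 + (1/5)*2)*(-29) = 33 + (-2*1/2 + 2/5)*(-29) = 33 + (-1 + 2/5)*(-29) = 33 - 3/5*(-29) = 33 + 87/5 = 252/5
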